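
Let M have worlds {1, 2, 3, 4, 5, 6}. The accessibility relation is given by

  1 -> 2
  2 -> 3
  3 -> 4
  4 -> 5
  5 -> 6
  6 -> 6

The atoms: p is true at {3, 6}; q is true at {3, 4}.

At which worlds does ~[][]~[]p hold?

1: [][]~[]p is T. ✗
2: [][]~[]p is T. ✗
3: [][]~[]p is F. ✓
4: [][]~[]p is F. ✓
5: [][]~[]p is F. ✓
6: [][]~[]p is F. ✓

{3, 4, 5, 6}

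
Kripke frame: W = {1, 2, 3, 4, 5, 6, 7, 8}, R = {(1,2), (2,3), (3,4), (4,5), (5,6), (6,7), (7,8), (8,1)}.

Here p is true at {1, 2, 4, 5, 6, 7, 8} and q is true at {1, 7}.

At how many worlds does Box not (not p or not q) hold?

2

1: successors {2}; not (not p or not q) there: 2:F. ✗
2: successors {3}; not (not p or not q) there: 3:F. ✗
3: successors {4}; not (not p or not q) there: 4:F. ✗
4: successors {5}; not (not p or not q) there: 5:F. ✗
5: successors {6}; not (not p or not q) there: 6:F. ✗
6: successors {7}; not (not p or not q) there: 7:T. ✓
7: successors {8}; not (not p or not q) there: 8:F. ✗
8: successors {1}; not (not p or not q) there: 1:T. ✓
Satisfying worlds: {6, 8}.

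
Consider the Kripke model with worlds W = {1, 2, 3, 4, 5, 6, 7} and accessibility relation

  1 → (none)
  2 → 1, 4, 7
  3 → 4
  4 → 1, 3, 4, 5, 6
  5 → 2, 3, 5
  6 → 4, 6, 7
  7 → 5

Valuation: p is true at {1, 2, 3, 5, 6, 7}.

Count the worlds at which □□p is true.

2

1: no successors, so □□p holds vacuously. ✓
2: successors {1, 4, 7}; □p there: 1:T, 4:F, 7:T. ✗
3: successors {4}; □p there: 4:F. ✗
4: successors {1, 3, 4, 5, 6}; □p there: 1:T, 3:F, 4:F, 5:T, 6:F. ✗
5: successors {2, 3, 5}; □p there: 2:F, 3:F, 5:T. ✗
6: successors {4, 6, 7}; □p there: 4:F, 6:F, 7:T. ✗
7: successors {5}; □p there: 5:T. ✓
Satisfying worlds: {1, 7}.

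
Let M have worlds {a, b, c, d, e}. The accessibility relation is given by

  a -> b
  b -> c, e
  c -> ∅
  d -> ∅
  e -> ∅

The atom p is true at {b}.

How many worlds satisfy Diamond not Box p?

a: successors {b}; not Box p there: b:T. ✓
b: successors {c, e}; not Box p there: c:F, e:F. ✗
c: no successors, so Diamond not Box p fails. ✗
d: no successors, so Diamond not Box p fails. ✗
e: no successors, so Diamond not Box p fails. ✗
Satisfying worlds: {a}.

1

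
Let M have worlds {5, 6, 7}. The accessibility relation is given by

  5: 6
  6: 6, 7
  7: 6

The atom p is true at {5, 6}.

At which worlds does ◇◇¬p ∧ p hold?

5: ◇◇¬p is T, p is T. ✓
6: ◇◇¬p is T, p is T. ✓
7: ◇◇¬p is T, p is F. ✗

{5, 6}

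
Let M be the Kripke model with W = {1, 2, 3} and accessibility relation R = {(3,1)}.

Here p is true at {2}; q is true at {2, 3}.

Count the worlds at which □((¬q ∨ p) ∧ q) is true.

1: no successors, so □((¬q ∨ p) ∧ q) holds vacuously. ✓
2: no successors, so □((¬q ∨ p) ∧ q) holds vacuously. ✓
3: successors {1}; (¬q ∨ p) ∧ q there: 1:F. ✗
Satisfying worlds: {1, 2}.

2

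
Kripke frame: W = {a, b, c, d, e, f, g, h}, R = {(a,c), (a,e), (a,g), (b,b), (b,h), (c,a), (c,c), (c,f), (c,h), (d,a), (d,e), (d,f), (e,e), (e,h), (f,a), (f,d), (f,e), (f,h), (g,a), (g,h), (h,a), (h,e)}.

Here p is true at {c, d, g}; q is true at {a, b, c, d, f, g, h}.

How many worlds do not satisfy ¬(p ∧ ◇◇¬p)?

a: p ∧ ◇◇¬p is F. ✓
b: p ∧ ◇◇¬p is F. ✓
c: p ∧ ◇◇¬p is T. ✗
d: p ∧ ◇◇¬p is T. ✗
e: p ∧ ◇◇¬p is F. ✓
f: p ∧ ◇◇¬p is F. ✓
g: p ∧ ◇◇¬p is T. ✗
h: p ∧ ◇◇¬p is F. ✓
Satisfying worlds: {a, b, e, f, h}.
So ¬(p ∧ ◇◇¬p) fails at the other 3 worlds.

3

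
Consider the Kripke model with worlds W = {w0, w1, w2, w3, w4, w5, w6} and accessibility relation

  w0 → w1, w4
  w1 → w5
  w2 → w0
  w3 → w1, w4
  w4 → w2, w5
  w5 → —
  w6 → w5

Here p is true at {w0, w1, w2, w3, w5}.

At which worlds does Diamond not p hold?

w0: successors {w1, w4}; not p there: w1:F, w4:T. ✓
w1: successors {w5}; not p there: w5:F. ✗
w2: successors {w0}; not p there: w0:F. ✗
w3: successors {w1, w4}; not p there: w1:F, w4:T. ✓
w4: successors {w2, w5}; not p there: w2:F, w5:F. ✗
w5: no successors, so Diamond not p fails. ✗
w6: successors {w5}; not p there: w5:F. ✗

{w0, w3}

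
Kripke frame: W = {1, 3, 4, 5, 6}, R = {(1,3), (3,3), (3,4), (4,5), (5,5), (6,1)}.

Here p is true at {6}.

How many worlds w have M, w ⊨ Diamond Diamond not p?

1: successors {3}; Diamond not p there: 3:T. ✓
3: successors {3, 4}; Diamond not p there: 3:T, 4:T. ✓
4: successors {5}; Diamond not p there: 5:T. ✓
5: successors {5}; Diamond not p there: 5:T. ✓
6: successors {1}; Diamond not p there: 1:T. ✓
Satisfying worlds: {1, 3, 4, 5, 6}.

5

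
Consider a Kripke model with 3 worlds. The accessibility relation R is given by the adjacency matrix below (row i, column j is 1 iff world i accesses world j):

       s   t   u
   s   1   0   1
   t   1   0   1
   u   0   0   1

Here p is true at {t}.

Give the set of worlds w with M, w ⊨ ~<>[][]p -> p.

s: ~<>[][]p is T, p is F. ✗
t: ~<>[][]p is T, p is T. ✓
u: ~<>[][]p is T, p is F. ✗

{t}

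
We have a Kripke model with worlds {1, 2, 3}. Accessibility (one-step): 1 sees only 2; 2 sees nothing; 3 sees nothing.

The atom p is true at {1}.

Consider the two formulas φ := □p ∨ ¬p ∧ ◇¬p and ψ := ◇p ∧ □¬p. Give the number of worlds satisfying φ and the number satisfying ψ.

For □p ∨ ¬p ∧ ◇¬p:
1: □p is F, ¬p ∧ ◇¬p is F. ✗
2: □p is T, ¬p ∧ ◇¬p is F. ✓
3: □p is T, ¬p ∧ ◇¬p is F. ✓
— 2 worlds.
For ◇p ∧ □¬p:
1: ◇p is F, □¬p is T. ✗
2: ◇p is F, □¬p is T. ✗
3: ◇p is F, □¬p is T. ✗
— 0 worlds.

2 and 0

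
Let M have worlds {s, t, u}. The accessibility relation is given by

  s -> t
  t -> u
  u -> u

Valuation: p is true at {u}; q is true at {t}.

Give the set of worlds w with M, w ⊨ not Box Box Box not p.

s: Box Box Box not p is F. ✓
t: Box Box Box not p is F. ✓
u: Box Box Box not p is F. ✓

{s, t, u}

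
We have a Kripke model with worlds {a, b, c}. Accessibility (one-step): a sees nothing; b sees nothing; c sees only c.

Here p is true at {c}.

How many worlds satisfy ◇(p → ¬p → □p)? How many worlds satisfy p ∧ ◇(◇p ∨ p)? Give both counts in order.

For ◇(p → ¬p → □p):
a: no successors, so ◇(p → ¬p → □p) fails. ✗
b: no successors, so ◇(p → ¬p → □p) fails. ✗
c: successors {c}; p → ¬p → □p there: c:T. ✓
— 1 world.
For p ∧ ◇(◇p ∨ p):
a: p is F, ◇(◇p ∨ p) is F. ✗
b: p is F, ◇(◇p ∨ p) is F. ✗
c: p is T, ◇(◇p ∨ p) is T. ✓
— 1 world.

1 and 1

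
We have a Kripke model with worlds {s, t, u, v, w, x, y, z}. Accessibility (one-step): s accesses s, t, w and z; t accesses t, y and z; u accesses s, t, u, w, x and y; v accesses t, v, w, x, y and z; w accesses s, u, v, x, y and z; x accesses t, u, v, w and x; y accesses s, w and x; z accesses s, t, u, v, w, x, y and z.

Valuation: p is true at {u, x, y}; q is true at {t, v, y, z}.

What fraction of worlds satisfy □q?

1/8

s: successors {s, t, w, z}; q there: s:F, t:T, w:F, z:T. ✗
t: successors {t, y, z}; q there: t:T, y:T, z:T. ✓
u: successors {s, t, u, w, x, y}; q there: s:F, t:T, u:F, w:F, x:F, y:T. ✗
v: successors {t, v, w, x, y, z}; q there: t:T, v:T, w:F, x:F, y:T, z:T. ✗
w: successors {s, u, v, x, y, z}; q there: s:F, u:F, v:T, x:F, y:T, z:T. ✗
x: successors {t, u, v, w, x}; q there: t:T, u:F, v:T, w:F, x:F. ✗
y: successors {s, w, x}; q there: s:F, w:F, x:F. ✗
z: successors {s, t, u, v, w, x, y, z}; q there: s:F, t:T, u:F, v:T, w:F, x:F, y:T, z:T. ✗
That's 1 of 8 worlds, so 1/8.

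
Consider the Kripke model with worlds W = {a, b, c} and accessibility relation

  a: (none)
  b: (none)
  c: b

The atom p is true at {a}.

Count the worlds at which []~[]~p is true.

a: no successors, so []~[]~p holds vacuously. ✓
b: no successors, so []~[]~p holds vacuously. ✓
c: successors {b}; ~[]~p there: b:F. ✗
Satisfying worlds: {a, b}.

2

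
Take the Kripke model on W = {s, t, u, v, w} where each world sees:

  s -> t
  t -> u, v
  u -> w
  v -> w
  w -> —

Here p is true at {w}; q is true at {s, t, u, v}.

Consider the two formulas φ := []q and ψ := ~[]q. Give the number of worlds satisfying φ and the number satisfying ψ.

For []q:
s: successors {t}; q there: t:T. ✓
t: successors {u, v}; q there: u:T, v:T. ✓
u: successors {w}; q there: w:F. ✗
v: successors {w}; q there: w:F. ✗
w: no successors, so []q holds vacuously. ✓
— 3 worlds.
For ~[]q:
s: []q is T. ✗
t: []q is T. ✗
u: []q is F. ✓
v: []q is F. ✓
w: []q is T. ✗
— 2 worlds.

3 and 2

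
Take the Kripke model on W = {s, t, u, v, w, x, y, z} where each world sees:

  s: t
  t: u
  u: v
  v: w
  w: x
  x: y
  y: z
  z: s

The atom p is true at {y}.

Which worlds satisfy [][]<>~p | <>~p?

s: [][]<>~p is T, <>~p is T. ✓
t: [][]<>~p is T, <>~p is T. ✓
u: [][]<>~p is T, <>~p is T. ✓
v: [][]<>~p is F, <>~p is T. ✓
w: [][]<>~p is T, <>~p is T. ✓
x: [][]<>~p is T, <>~p is F. ✓
y: [][]<>~p is T, <>~p is T. ✓
z: [][]<>~p is T, <>~p is T. ✓

{s, t, u, v, w, x, y, z}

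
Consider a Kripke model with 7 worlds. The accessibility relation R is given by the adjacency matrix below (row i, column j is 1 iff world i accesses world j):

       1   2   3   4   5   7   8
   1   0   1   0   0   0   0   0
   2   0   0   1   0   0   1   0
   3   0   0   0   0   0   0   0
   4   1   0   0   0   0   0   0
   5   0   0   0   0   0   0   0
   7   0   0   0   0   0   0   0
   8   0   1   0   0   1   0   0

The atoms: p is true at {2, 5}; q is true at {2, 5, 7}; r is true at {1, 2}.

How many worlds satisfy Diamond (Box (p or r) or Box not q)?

1: successors {2}; Box (p or r) or Box not q there: 2:F. ✗
2: successors {3, 7}; Box (p or r) or Box not q there: 3:T, 7:T. ✓
3: no successors, so Diamond (Box (p or r) or Box not q) fails. ✗
4: successors {1}; Box (p or r) or Box not q there: 1:T. ✓
5: no successors, so Diamond (Box (p or r) or Box not q) fails. ✗
7: no successors, so Diamond (Box (p or r) or Box not q) fails. ✗
8: successors {2, 5}; Box (p or r) or Box not q there: 2:F, 5:T. ✓
Satisfying worlds: {2, 4, 8}.

3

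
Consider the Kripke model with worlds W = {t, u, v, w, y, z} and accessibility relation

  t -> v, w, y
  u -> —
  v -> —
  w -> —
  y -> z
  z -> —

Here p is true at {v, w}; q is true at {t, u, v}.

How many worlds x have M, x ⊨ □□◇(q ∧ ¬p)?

t: successors {v, w, y}; □◇(q ∧ ¬p) there: v:T, w:T, y:F. ✗
u: no successors, so □□◇(q ∧ ¬p) holds vacuously. ✓
v: no successors, so □□◇(q ∧ ¬p) holds vacuously. ✓
w: no successors, so □□◇(q ∧ ¬p) holds vacuously. ✓
y: successors {z}; □◇(q ∧ ¬p) there: z:T. ✓
z: no successors, so □□◇(q ∧ ¬p) holds vacuously. ✓
Satisfying worlds: {u, v, w, y, z}.

5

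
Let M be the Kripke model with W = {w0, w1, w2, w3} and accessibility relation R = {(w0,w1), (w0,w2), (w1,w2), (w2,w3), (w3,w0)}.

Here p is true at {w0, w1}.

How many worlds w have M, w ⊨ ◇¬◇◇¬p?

2

w0: successors {w1, w2}; ¬◇◇¬p there: w1:F, w2:T. ✓
w1: successors {w2}; ¬◇◇¬p there: w2:T. ✓
w2: successors {w3}; ¬◇◇¬p there: w3:F. ✗
w3: successors {w0}; ¬◇◇¬p there: w0:F. ✗
Satisfying worlds: {w0, w1}.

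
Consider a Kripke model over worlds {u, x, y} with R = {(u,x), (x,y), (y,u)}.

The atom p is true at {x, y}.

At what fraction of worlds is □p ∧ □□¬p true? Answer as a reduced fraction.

u: □p is T, □□¬p is F. ✗
x: □p is T, □□¬p is T. ✓
y: □p is F, □□¬p is F. ✗
That's 1 of 3 worlds, so 1/3.

1/3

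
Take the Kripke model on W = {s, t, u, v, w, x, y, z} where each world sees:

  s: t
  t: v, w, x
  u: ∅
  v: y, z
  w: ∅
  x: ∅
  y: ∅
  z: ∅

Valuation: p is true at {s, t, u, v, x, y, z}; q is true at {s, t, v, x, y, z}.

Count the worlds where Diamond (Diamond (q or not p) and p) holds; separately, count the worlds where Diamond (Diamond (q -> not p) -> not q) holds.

For Diamond (Diamond (q or not p) and p):
s: successors {t}; Diamond (q or not p) and p there: t:T. ✓
t: successors {v, w, x}; Diamond (q or not p) and p there: v:T, w:F, x:F. ✓
u: no successors, so Diamond (Diamond (q or not p) and p) fails. ✗
v: successors {y, z}; Diamond (q or not p) and p there: y:F, z:F. ✗
w: no successors, so Diamond (Diamond (q or not p) and p) fails. ✗
x: no successors, so Diamond (Diamond (q or not p) and p) fails. ✗
y: no successors, so Diamond (Diamond (q or not p) and p) fails. ✗
z: no successors, so Diamond (Diamond (q or not p) and p) fails. ✗
— 2 worlds.
For Diamond (Diamond (q -> not p) -> not q):
s: successors {t}; Diamond (q -> not p) -> not q there: t:F. ✗
t: successors {v, w, x}; Diamond (q -> not p) -> not q there: v:T, w:T, x:T. ✓
u: no successors, so Diamond (Diamond (q -> not p) -> not q) fails. ✗
v: successors {y, z}; Diamond (q -> not p) -> not q there: y:T, z:T. ✓
w: no successors, so Diamond (Diamond (q -> not p) -> not q) fails. ✗
x: no successors, so Diamond (Diamond (q -> not p) -> not q) fails. ✗
y: no successors, so Diamond (Diamond (q -> not p) -> not q) fails. ✗
z: no successors, so Diamond (Diamond (q -> not p) -> not q) fails. ✗
— 2 worlds.

2 and 2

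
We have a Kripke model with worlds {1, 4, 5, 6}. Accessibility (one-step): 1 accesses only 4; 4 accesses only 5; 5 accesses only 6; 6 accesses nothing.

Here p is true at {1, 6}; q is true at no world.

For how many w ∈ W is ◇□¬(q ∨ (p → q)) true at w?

1: successors {4}; □¬(q ∨ (p → q)) there: 4:F. ✗
4: successors {5}; □¬(q ∨ (p → q)) there: 5:T. ✓
5: successors {6}; □¬(q ∨ (p → q)) there: 6:T. ✓
6: no successors, so ◇□¬(q ∨ (p → q)) fails. ✗
Satisfying worlds: {4, 5}.

2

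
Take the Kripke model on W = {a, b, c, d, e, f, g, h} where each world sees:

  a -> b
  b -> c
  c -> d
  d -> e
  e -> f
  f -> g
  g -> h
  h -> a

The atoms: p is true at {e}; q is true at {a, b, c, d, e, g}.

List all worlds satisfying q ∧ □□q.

{a, b, c, e, g}

a: q is T, □□q is T. ✓
b: q is T, □□q is T. ✓
c: q is T, □□q is T. ✓
d: q is T, □□q is F. ✗
e: q is T, □□q is T. ✓
f: q is F, □□q is F. ✗
g: q is T, □□q is T. ✓
h: q is F, □□q is T. ✗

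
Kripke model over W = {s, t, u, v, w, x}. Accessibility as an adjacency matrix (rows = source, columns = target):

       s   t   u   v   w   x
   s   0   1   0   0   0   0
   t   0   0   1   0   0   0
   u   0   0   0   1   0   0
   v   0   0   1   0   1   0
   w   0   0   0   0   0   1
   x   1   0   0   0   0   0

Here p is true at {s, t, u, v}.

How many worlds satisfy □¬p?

1

s: successors {t}; ¬p there: t:F. ✗
t: successors {u}; ¬p there: u:F. ✗
u: successors {v}; ¬p there: v:F. ✗
v: successors {u, w}; ¬p there: u:F, w:T. ✗
w: successors {x}; ¬p there: x:T. ✓
x: successors {s}; ¬p there: s:F. ✗
Satisfying worlds: {w}.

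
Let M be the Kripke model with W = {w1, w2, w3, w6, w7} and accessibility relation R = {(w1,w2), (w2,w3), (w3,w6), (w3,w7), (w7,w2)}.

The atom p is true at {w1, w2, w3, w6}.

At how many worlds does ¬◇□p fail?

3

w1: ◇□p is T. ✗
w2: ◇□p is F. ✓
w3: ◇□p is T. ✗
w6: ◇□p is F. ✓
w7: ◇□p is T. ✗
Satisfying worlds: {w2, w6}.
So ¬◇□p fails at the other 3 worlds.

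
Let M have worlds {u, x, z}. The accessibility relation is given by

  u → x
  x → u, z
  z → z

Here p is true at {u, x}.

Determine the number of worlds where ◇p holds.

2

u: successors {x}; p there: x:T. ✓
x: successors {u, z}; p there: u:T, z:F. ✓
z: successors {z}; p there: z:F. ✗
Satisfying worlds: {u, x}.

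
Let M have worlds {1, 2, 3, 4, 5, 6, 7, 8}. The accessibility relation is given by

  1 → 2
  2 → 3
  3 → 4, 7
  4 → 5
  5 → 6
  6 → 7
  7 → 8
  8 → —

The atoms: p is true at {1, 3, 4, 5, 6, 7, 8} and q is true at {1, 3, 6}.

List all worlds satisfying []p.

{2, 3, 4, 5, 6, 7, 8}

1: successors {2}; p there: 2:F. ✗
2: successors {3}; p there: 3:T. ✓
3: successors {4, 7}; p there: 4:T, 7:T. ✓
4: successors {5}; p there: 5:T. ✓
5: successors {6}; p there: 6:T. ✓
6: successors {7}; p there: 7:T. ✓
7: successors {8}; p there: 8:T. ✓
8: no successors, so []p holds vacuously. ✓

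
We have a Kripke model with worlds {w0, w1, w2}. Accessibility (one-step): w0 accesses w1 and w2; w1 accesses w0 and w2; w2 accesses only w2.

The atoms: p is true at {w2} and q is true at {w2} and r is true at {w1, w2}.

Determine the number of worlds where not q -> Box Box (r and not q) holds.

w0: not q is T, Box Box (r and not q) is F. ✗
w1: not q is T, Box Box (r and not q) is F. ✗
w2: not q is F, Box Box (r and not q) is F. ✓
Satisfying worlds: {w2}.

1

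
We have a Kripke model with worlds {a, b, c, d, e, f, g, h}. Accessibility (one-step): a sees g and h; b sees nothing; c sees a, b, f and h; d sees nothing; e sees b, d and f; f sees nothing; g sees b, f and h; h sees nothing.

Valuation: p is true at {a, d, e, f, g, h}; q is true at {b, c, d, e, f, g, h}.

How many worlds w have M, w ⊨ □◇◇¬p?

4

a: successors {g, h}; ◇◇¬p there: g:F, h:F. ✗
b: no successors, so □◇◇¬p holds vacuously. ✓
c: successors {a, b, f, h}; ◇◇¬p there: a:T, b:F, f:F, h:F. ✗
d: no successors, so □◇◇¬p holds vacuously. ✓
e: successors {b, d, f}; ◇◇¬p there: b:F, d:F, f:F. ✗
f: no successors, so □◇◇¬p holds vacuously. ✓
g: successors {b, f, h}; ◇◇¬p there: b:F, f:F, h:F. ✗
h: no successors, so □◇◇¬p holds vacuously. ✓
Satisfying worlds: {b, d, f, h}.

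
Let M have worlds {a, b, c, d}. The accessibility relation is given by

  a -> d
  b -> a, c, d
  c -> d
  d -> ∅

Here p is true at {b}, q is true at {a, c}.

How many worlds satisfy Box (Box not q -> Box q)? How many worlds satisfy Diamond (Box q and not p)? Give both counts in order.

For Box (Box not q -> Box q):
a: successors {d}; Box not q -> Box q there: d:T. ✓
b: successors {a, c, d}; Box not q -> Box q there: a:F, c:F, d:T. ✗
c: successors {d}; Box not q -> Box q there: d:T. ✓
d: no successors, so Box (Box not q -> Box q) holds vacuously. ✓
— 3 worlds.
For Diamond (Box q and not p):
a: successors {d}; Box q and not p there: d:T. ✓
b: successors {a, c, d}; Box q and not p there: a:F, c:F, d:T. ✓
c: successors {d}; Box q and not p there: d:T. ✓
d: no successors, so Diamond (Box q and not p) fails. ✗
— 3 worlds.

3 and 3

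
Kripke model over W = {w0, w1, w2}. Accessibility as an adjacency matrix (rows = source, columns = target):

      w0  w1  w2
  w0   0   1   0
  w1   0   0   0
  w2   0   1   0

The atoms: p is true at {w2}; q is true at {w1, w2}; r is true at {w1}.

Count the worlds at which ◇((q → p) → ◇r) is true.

w0: successors {w1}; (q → p) → ◇r there: w1:T. ✓
w1: no successors, so ◇((q → p) → ◇r) fails. ✗
w2: successors {w1}; (q → p) → ◇r there: w1:T. ✓
Satisfying worlds: {w0, w2}.

2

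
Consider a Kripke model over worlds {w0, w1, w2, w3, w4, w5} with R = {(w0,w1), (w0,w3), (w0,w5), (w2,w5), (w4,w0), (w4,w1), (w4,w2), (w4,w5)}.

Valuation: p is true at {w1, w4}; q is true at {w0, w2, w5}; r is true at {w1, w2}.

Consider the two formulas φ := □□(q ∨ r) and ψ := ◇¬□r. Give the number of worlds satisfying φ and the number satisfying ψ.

5 and 1

For □□(q ∨ r):
w0: successors {w1, w3, w5}; □(q ∨ r) there: w1:T, w3:T, w5:T. ✓
w1: no successors, so □□(q ∨ r) holds vacuously. ✓
w2: successors {w5}; □(q ∨ r) there: w5:T. ✓
w3: no successors, so □□(q ∨ r) holds vacuously. ✓
w4: successors {w0, w1, w2, w5}; □(q ∨ r) there: w0:F, w1:T, w2:T, w5:T. ✗
w5: no successors, so □□(q ∨ r) holds vacuously. ✓
— 5 worlds.
For ◇¬□r:
w0: successors {w1, w3, w5}; ¬□r there: w1:F, w3:F, w5:F. ✗
w1: no successors, so ◇¬□r fails. ✗
w2: successors {w5}; ¬□r there: w5:F. ✗
w3: no successors, so ◇¬□r fails. ✗
w4: successors {w0, w1, w2, w5}; ¬□r there: w0:T, w1:F, w2:T, w5:F. ✓
w5: no successors, so ◇¬□r fails. ✗
— 1 world.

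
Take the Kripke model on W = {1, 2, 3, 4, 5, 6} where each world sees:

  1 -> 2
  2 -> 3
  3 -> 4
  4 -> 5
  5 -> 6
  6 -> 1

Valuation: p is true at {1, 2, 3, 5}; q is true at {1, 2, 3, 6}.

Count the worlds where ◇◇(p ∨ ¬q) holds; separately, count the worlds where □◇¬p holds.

For ◇◇(p ∨ ¬q):
1: successors {2}; ◇(p ∨ ¬q) there: 2:T. ✓
2: successors {3}; ◇(p ∨ ¬q) there: 3:T. ✓
3: successors {4}; ◇(p ∨ ¬q) there: 4:T. ✓
4: successors {5}; ◇(p ∨ ¬q) there: 5:F. ✗
5: successors {6}; ◇(p ∨ ¬q) there: 6:T. ✓
6: successors {1}; ◇(p ∨ ¬q) there: 1:T. ✓
— 5 worlds.
For □◇¬p:
1: successors {2}; ◇¬p there: 2:F. ✗
2: successors {3}; ◇¬p there: 3:T. ✓
3: successors {4}; ◇¬p there: 4:F. ✗
4: successors {5}; ◇¬p there: 5:T. ✓
5: successors {6}; ◇¬p there: 6:F. ✗
6: successors {1}; ◇¬p there: 1:F. ✗
— 2 worlds.

5 and 2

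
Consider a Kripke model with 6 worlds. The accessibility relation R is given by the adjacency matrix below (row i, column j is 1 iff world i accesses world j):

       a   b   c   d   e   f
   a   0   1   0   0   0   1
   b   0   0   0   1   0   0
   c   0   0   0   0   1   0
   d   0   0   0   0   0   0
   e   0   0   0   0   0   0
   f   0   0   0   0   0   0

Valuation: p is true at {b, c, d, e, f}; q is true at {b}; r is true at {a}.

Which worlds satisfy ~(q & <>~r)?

{a, c, d, e, f}

a: q & <>~r is F. ✓
b: q & <>~r is T. ✗
c: q & <>~r is F. ✓
d: q & <>~r is F. ✓
e: q & <>~r is F. ✓
f: q & <>~r is F. ✓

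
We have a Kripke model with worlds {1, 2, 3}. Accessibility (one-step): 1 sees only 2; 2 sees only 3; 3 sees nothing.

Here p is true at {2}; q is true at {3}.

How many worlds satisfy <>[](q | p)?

2

1: successors {2}; [](q | p) there: 2:T. ✓
2: successors {3}; [](q | p) there: 3:T. ✓
3: no successors, so <>[](q | p) fails. ✗
Satisfying worlds: {1, 2}.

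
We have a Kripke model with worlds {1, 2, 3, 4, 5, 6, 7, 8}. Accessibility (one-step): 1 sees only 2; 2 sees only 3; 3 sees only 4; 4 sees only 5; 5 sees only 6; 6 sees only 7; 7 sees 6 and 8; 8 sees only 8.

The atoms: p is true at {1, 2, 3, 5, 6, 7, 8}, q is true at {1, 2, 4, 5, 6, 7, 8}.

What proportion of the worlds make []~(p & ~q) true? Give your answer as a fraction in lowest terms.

1: successors {2}; ~(p & ~q) there: 2:T. ✓
2: successors {3}; ~(p & ~q) there: 3:F. ✗
3: successors {4}; ~(p & ~q) there: 4:T. ✓
4: successors {5}; ~(p & ~q) there: 5:T. ✓
5: successors {6}; ~(p & ~q) there: 6:T. ✓
6: successors {7}; ~(p & ~q) there: 7:T. ✓
7: successors {6, 8}; ~(p & ~q) there: 6:T, 8:T. ✓
8: successors {8}; ~(p & ~q) there: 8:T. ✓
That's 7 of 8 worlds, so 7/8.

7/8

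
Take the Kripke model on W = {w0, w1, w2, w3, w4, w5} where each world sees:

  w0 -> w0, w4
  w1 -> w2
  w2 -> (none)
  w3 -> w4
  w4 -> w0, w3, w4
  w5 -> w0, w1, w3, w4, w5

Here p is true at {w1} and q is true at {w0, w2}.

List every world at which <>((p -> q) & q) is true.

{w0, w1, w4, w5}

w0: successors {w0, w4}; (p -> q) & q there: w0:T, w4:F. ✓
w1: successors {w2}; (p -> q) & q there: w2:T. ✓
w2: no successors, so <>((p -> q) & q) fails. ✗
w3: successors {w4}; (p -> q) & q there: w4:F. ✗
w4: successors {w0, w3, w4}; (p -> q) & q there: w0:T, w3:F, w4:F. ✓
w5: successors {w0, w1, w3, w4, w5}; (p -> q) & q there: w0:T, w1:F, w3:F, w4:F, w5:F. ✓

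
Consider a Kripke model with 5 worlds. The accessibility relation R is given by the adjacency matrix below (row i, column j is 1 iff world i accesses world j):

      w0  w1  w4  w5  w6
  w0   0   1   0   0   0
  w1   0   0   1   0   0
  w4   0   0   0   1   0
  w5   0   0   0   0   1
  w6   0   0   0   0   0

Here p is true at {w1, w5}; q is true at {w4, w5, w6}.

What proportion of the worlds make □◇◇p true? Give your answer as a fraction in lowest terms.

w0: successors {w1}; ◇◇p there: w1:T. ✓
w1: successors {w4}; ◇◇p there: w4:F. ✗
w4: successors {w5}; ◇◇p there: w5:F. ✗
w5: successors {w6}; ◇◇p there: w6:F. ✗
w6: no successors, so □◇◇p holds vacuously. ✓
That's 2 of 5 worlds, so 2/5.

2/5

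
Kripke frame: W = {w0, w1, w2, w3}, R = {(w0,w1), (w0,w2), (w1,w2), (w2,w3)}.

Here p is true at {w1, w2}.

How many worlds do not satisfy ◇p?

2

w0: successors {w1, w2}; p there: w1:T, w2:T. ✓
w1: successors {w2}; p there: w2:T. ✓
w2: successors {w3}; p there: w3:F. ✗
w3: no successors, so ◇p fails. ✗
Satisfying worlds: {w0, w1}.
So ◇p fails at the other 2 worlds.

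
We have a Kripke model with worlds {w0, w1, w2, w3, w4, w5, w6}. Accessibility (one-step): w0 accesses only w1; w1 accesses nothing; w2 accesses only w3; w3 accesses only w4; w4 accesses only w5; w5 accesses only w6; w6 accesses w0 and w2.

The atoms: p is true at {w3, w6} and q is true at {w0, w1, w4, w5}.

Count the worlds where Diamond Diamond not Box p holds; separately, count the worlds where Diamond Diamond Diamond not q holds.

4 and 3

For Diamond Diamond not Box p:
w0: successors {w1}; Diamond not Box p there: w1:F. ✗
w1: no successors, so Diamond Diamond not Box p fails. ✗
w2: successors {w3}; Diamond not Box p there: w3:T. ✓
w3: successors {w4}; Diamond not Box p there: w4:F. ✗
w4: successors {w5}; Diamond not Box p there: w5:T. ✓
w5: successors {w6}; Diamond not Box p there: w6:T. ✓
w6: successors {w0, w2}; Diamond not Box p there: w0:F, w2:T. ✓
— 4 worlds.
For Diamond Diamond Diamond not q:
w0: successors {w1}; Diamond Diamond not q there: w1:F. ✗
w1: no successors, so Diamond Diamond Diamond not q fails. ✗
w2: successors {w3}; Diamond Diamond not q there: w3:F. ✗
w3: successors {w4}; Diamond Diamond not q there: w4:T. ✓
w4: successors {w5}; Diamond Diamond not q there: w5:T. ✓
w5: successors {w6}; Diamond Diamond not q there: w6:T. ✓
w6: successors {w0, w2}; Diamond Diamond not q there: w0:F, w2:F. ✗
— 3 worlds.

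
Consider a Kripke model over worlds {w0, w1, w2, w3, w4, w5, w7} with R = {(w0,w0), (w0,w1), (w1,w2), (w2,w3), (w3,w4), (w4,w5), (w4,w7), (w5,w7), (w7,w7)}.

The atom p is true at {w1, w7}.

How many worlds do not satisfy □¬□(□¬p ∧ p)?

0

w0: successors {w0, w1}; ¬□(□¬p ∧ p) there: w0:T, w1:T. ✓
w1: successors {w2}; ¬□(□¬p ∧ p) there: w2:T. ✓
w2: successors {w3}; ¬□(□¬p ∧ p) there: w3:T. ✓
w3: successors {w4}; ¬□(□¬p ∧ p) there: w4:T. ✓
w4: successors {w5, w7}; ¬□(□¬p ∧ p) there: w5:T, w7:T. ✓
w5: successors {w7}; ¬□(□¬p ∧ p) there: w7:T. ✓
w7: successors {w7}; ¬□(□¬p ∧ p) there: w7:T. ✓
Satisfying worlds: {w0, w1, w2, w3, w4, w5, w7}.
So □¬□(□¬p ∧ p) fails at the other 0 worlds.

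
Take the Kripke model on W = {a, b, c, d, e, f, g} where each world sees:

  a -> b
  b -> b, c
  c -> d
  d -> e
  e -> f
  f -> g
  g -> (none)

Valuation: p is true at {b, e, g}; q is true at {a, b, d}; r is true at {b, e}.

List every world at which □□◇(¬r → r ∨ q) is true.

{a, b, f, g}

a: successors {b}; □◇(¬r → r ∨ q) there: b:T. ✓
b: successors {b, c}; □◇(¬r → r ∨ q) there: b:T, c:T. ✓
c: successors {d}; □◇(¬r → r ∨ q) there: d:F. ✗
d: successors {e}; □◇(¬r → r ∨ q) there: e:F. ✗
e: successors {f}; □◇(¬r → r ∨ q) there: f:F. ✗
f: successors {g}; □◇(¬r → r ∨ q) there: g:T. ✓
g: no successors, so □□◇(¬r → r ∨ q) holds vacuously. ✓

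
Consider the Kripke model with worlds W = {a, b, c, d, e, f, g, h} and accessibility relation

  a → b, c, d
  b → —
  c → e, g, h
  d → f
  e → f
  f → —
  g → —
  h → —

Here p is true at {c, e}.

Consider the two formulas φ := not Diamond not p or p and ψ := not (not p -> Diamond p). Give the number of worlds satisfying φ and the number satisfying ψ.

For not Diamond not p or p:
a: not Diamond not p is F, p is F. ✗
b: not Diamond not p is T, p is F. ✓
c: not Diamond not p is F, p is T. ✓
d: not Diamond not p is F, p is F. ✗
e: not Diamond not p is F, p is T. ✓
f: not Diamond not p is T, p is F. ✓
g: not Diamond not p is T, p is F. ✓
h: not Diamond not p is T, p is F. ✓
— 6 worlds.
For not (not p -> Diamond p):
a: not p -> Diamond p is T. ✗
b: not p -> Diamond p is F. ✓
c: not p -> Diamond p is T. ✗
d: not p -> Diamond p is F. ✓
e: not p -> Diamond p is T. ✗
f: not p -> Diamond p is F. ✓
g: not p -> Diamond p is F. ✓
h: not p -> Diamond p is F. ✓
— 5 worlds.

6 and 5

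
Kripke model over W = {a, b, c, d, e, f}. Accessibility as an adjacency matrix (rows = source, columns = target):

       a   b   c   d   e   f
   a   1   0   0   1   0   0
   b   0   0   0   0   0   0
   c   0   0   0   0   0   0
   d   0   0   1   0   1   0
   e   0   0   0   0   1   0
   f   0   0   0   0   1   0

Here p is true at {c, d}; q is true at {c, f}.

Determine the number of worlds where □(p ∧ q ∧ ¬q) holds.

a: successors {a, d}; p ∧ q ∧ ¬q there: a:F, d:F. ✗
b: no successors, so □(p ∧ q ∧ ¬q) holds vacuously. ✓
c: no successors, so □(p ∧ q ∧ ¬q) holds vacuously. ✓
d: successors {c, e}; p ∧ q ∧ ¬q there: c:F, e:F. ✗
e: successors {e}; p ∧ q ∧ ¬q there: e:F. ✗
f: successors {e}; p ∧ q ∧ ¬q there: e:F. ✗
Satisfying worlds: {b, c}.

2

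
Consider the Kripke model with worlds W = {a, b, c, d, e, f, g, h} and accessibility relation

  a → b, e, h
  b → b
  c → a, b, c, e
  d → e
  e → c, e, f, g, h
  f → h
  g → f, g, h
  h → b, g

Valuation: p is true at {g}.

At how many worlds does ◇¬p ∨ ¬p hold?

a: ◇¬p is T, ¬p is T. ✓
b: ◇¬p is T, ¬p is T. ✓
c: ◇¬p is T, ¬p is T. ✓
d: ◇¬p is T, ¬p is T. ✓
e: ◇¬p is T, ¬p is T. ✓
f: ◇¬p is T, ¬p is T. ✓
g: ◇¬p is T, ¬p is F. ✓
h: ◇¬p is T, ¬p is T. ✓
Satisfying worlds: {a, b, c, d, e, f, g, h}.

8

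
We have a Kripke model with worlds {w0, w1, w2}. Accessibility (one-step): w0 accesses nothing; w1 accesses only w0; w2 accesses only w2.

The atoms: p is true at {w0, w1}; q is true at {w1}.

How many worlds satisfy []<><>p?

w0: no successors, so []<><>p holds vacuously. ✓
w1: successors {w0}; <><>p there: w0:F. ✗
w2: successors {w2}; <><>p there: w2:F. ✗
Satisfying worlds: {w0}.

1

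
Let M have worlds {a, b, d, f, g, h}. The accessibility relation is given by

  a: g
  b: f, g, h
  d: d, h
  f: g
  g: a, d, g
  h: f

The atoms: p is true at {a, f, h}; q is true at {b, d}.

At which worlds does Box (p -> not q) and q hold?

a: Box (p -> not q) is T, q is F. ✗
b: Box (p -> not q) is T, q is T. ✓
d: Box (p -> not q) is T, q is T. ✓
f: Box (p -> not q) is T, q is F. ✗
g: Box (p -> not q) is T, q is F. ✗
h: Box (p -> not q) is T, q is F. ✗

{b, d}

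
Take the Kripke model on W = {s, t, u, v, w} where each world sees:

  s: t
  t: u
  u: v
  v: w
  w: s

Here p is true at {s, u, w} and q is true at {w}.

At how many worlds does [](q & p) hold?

1

s: successors {t}; q & p there: t:F. ✗
t: successors {u}; q & p there: u:F. ✗
u: successors {v}; q & p there: v:F. ✗
v: successors {w}; q & p there: w:T. ✓
w: successors {s}; q & p there: s:F. ✗
Satisfying worlds: {v}.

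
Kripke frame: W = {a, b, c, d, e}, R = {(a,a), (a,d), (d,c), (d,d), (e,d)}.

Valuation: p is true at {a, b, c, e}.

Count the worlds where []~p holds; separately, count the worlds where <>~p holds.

For []~p:
a: successors {a, d}; ~p there: a:F, d:T. ✗
b: no successors, so []~p holds vacuously. ✓
c: no successors, so []~p holds vacuously. ✓
d: successors {c, d}; ~p there: c:F, d:T. ✗
e: successors {d}; ~p there: d:T. ✓
— 3 worlds.
For <>~p:
a: successors {a, d}; ~p there: a:F, d:T. ✓
b: no successors, so <>~p fails. ✗
c: no successors, so <>~p fails. ✗
d: successors {c, d}; ~p there: c:F, d:T. ✓
e: successors {d}; ~p there: d:T. ✓
— 3 worlds.

3 and 3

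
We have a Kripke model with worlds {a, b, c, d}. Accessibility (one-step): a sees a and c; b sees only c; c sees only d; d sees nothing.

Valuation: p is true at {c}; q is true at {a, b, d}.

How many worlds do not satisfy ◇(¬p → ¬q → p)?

1

a: successors {a, c}; ¬p → ¬q → p there: a:T, c:T. ✓
b: successors {c}; ¬p → ¬q → p there: c:T. ✓
c: successors {d}; ¬p → ¬q → p there: d:T. ✓
d: no successors, so ◇(¬p → ¬q → p) fails. ✗
Satisfying worlds: {a, b, c}.
So ◇(¬p → ¬q → p) fails at the other 1 world.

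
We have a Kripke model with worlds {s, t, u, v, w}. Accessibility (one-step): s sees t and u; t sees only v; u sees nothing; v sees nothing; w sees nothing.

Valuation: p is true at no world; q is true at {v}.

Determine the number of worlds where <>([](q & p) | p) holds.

2

s: successors {t, u}; [](q & p) | p there: t:F, u:T. ✓
t: successors {v}; [](q & p) | p there: v:T. ✓
u: no successors, so <>([](q & p) | p) fails. ✗
v: no successors, so <>([](q & p) | p) fails. ✗
w: no successors, so <>([](q & p) | p) fails. ✗
Satisfying worlds: {s, t}.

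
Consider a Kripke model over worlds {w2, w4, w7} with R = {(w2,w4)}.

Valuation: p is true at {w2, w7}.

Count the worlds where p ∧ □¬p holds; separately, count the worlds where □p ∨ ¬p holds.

2 and 2

For p ∧ □¬p:
w2: p is T, □¬p is T. ✓
w4: p is F, □¬p is T. ✗
w7: p is T, □¬p is T. ✓
— 2 worlds.
For □p ∨ ¬p:
w2: □p is F, ¬p is F. ✗
w4: □p is T, ¬p is T. ✓
w7: □p is T, ¬p is F. ✓
— 2 worlds.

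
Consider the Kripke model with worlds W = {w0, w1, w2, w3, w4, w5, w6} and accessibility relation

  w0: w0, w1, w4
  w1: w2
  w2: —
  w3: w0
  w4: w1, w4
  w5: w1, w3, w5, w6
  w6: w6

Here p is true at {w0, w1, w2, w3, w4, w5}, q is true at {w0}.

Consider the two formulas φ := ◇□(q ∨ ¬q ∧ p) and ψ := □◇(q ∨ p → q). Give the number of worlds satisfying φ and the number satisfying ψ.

5 and 3

For ◇□(q ∨ ¬q ∧ p):
w0: successors {w0, w1, w4}; □(q ∨ ¬q ∧ p) there: w0:T, w1:T, w4:T. ✓
w1: successors {w2}; □(q ∨ ¬q ∧ p) there: w2:T. ✓
w2: no successors, so ◇□(q ∨ ¬q ∧ p) fails. ✗
w3: successors {w0}; □(q ∨ ¬q ∧ p) there: w0:T. ✓
w4: successors {w1, w4}; □(q ∨ ¬q ∧ p) there: w1:T, w4:T. ✓
w5: successors {w1, w3, w5, w6}; □(q ∨ ¬q ∧ p) there: w1:T, w3:T, w5:F, w6:F. ✓
w6: successors {w6}; □(q ∨ ¬q ∧ p) there: w6:F. ✗
— 5 worlds.
For □◇(q ∨ p → q):
w0: successors {w0, w1, w4}; ◇(q ∨ p → q) there: w0:T, w1:F, w4:F. ✗
w1: successors {w2}; ◇(q ∨ p → q) there: w2:F. ✗
w2: no successors, so □◇(q ∨ p → q) holds vacuously. ✓
w3: successors {w0}; ◇(q ∨ p → q) there: w0:T. ✓
w4: successors {w1, w4}; ◇(q ∨ p → q) there: w1:F, w4:F. ✗
w5: successors {w1, w3, w5, w6}; ◇(q ∨ p → q) there: w1:F, w3:T, w5:T, w6:T. ✗
w6: successors {w6}; ◇(q ∨ p → q) there: w6:T. ✓
— 3 worlds.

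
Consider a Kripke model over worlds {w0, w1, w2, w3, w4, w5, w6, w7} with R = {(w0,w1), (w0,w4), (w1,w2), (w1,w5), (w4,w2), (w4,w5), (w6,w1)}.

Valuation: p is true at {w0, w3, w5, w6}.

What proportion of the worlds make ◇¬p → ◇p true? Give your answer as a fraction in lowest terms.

w0: ◇¬p is T, ◇p is F. ✗
w1: ◇¬p is T, ◇p is T. ✓
w2: ◇¬p is F, ◇p is F. ✓
w3: ◇¬p is F, ◇p is F. ✓
w4: ◇¬p is T, ◇p is T. ✓
w5: ◇¬p is F, ◇p is F. ✓
w6: ◇¬p is T, ◇p is F. ✗
w7: ◇¬p is F, ◇p is F. ✓
That's 6 of 8 worlds, so 6/8 = 3/4.

3/4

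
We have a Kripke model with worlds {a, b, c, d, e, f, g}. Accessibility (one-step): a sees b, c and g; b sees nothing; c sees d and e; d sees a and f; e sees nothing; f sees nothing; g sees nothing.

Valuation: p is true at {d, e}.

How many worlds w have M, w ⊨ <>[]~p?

a: successors {b, c, g}; []~p there: b:T, c:F, g:T. ✓
b: no successors, so <>[]~p fails. ✗
c: successors {d, e}; []~p there: d:T, e:T. ✓
d: successors {a, f}; []~p there: a:T, f:T. ✓
e: no successors, so <>[]~p fails. ✗
f: no successors, so <>[]~p fails. ✗
g: no successors, so <>[]~p fails. ✗
Satisfying worlds: {a, c, d}.

3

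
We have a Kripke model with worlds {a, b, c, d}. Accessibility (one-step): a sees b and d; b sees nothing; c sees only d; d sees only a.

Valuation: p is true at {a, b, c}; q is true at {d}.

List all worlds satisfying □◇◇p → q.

a: □◇◇p is F, q is F. ✓
b: □◇◇p is T, q is F. ✗
c: □◇◇p is T, q is F. ✗
d: □◇◇p is T, q is T. ✓

{a, d}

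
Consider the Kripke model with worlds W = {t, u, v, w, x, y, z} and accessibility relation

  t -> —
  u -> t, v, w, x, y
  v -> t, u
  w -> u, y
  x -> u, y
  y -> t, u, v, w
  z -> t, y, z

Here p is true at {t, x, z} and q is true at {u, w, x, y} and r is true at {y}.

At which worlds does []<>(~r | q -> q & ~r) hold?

t: no successors, so []<>(~r | q -> q & ~r) holds vacuously. ✓
u: successors {t, v, w, x, y}; <>(~r | q -> q & ~r) there: t:F, v:T, w:T, x:T, y:T. ✗
v: successors {t, u}; <>(~r | q -> q & ~r) there: t:F, u:T. ✗
w: successors {u, y}; <>(~r | q -> q & ~r) there: u:T, y:T. ✓
x: successors {u, y}; <>(~r | q -> q & ~r) there: u:T, y:T. ✓
y: successors {t, u, v, w}; <>(~r | q -> q & ~r) there: t:F, u:T, v:T, w:T. ✗
z: successors {t, y, z}; <>(~r | q -> q & ~r) there: t:F, y:T, z:F. ✗

{t, w, x}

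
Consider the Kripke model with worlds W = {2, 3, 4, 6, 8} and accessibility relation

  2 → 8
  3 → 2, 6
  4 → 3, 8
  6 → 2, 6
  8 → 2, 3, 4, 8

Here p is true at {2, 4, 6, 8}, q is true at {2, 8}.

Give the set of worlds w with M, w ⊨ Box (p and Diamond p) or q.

2: Box (p and Diamond p) is T, q is T. ✓
3: Box (p and Diamond p) is T, q is F. ✓
4: Box (p and Diamond p) is F, q is F. ✗
6: Box (p and Diamond p) is T, q is F. ✓
8: Box (p and Diamond p) is F, q is T. ✓

{2, 3, 6, 8}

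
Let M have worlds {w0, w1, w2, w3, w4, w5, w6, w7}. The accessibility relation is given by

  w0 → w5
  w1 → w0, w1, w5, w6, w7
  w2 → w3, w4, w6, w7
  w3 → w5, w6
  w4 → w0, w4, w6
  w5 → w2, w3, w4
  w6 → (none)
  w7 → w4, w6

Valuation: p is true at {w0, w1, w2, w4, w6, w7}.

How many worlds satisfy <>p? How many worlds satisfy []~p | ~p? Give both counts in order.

For <>p:
w0: successors {w5}; p there: w5:F. ✗
w1: successors {w0, w1, w5, w6, w7}; p there: w0:T, w1:T, w5:F, w6:T, w7:T. ✓
w2: successors {w3, w4, w6, w7}; p there: w3:F, w4:T, w6:T, w7:T. ✓
w3: successors {w5, w6}; p there: w5:F, w6:T. ✓
w4: successors {w0, w4, w6}; p there: w0:T, w4:T, w6:T. ✓
w5: successors {w2, w3, w4}; p there: w2:T, w3:F, w4:T. ✓
w6: no successors, so <>p fails. ✗
w7: successors {w4, w6}; p there: w4:T, w6:T. ✓
— 6 worlds.
For []~p | ~p:
w0: []~p is T, ~p is F. ✓
w1: []~p is F, ~p is F. ✗
w2: []~p is F, ~p is F. ✗
w3: []~p is F, ~p is T. ✓
w4: []~p is F, ~p is F. ✗
w5: []~p is F, ~p is T. ✓
w6: []~p is T, ~p is F. ✓
w7: []~p is F, ~p is F. ✗
— 4 worlds.

6 and 4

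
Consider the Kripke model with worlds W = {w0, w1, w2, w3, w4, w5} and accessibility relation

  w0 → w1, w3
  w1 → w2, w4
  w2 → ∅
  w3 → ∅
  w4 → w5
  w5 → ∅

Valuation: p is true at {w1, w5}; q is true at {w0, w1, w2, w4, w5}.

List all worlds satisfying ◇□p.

{w0, w1, w4}

w0: successors {w1, w3}; □p there: w1:F, w3:T. ✓
w1: successors {w2, w4}; □p there: w2:T, w4:T. ✓
w2: no successors, so ◇□p fails. ✗
w3: no successors, so ◇□p fails. ✗
w4: successors {w5}; □p there: w5:T. ✓
w5: no successors, so ◇□p fails. ✗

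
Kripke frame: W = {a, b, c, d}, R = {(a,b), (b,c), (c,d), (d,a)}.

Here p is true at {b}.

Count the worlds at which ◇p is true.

1

a: successors {b}; p there: b:T. ✓
b: successors {c}; p there: c:F. ✗
c: successors {d}; p there: d:F. ✗
d: successors {a}; p there: a:F. ✗
Satisfying worlds: {a}.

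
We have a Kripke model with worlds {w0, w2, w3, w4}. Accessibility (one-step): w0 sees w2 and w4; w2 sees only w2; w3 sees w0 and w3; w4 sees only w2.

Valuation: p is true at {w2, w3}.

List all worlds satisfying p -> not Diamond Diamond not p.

w0: p is F, not Diamond Diamond not p is T. ✓
w2: p is T, not Diamond Diamond not p is T. ✓
w3: p is T, not Diamond Diamond not p is F. ✗
w4: p is F, not Diamond Diamond not p is T. ✓

{w0, w2, w4}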